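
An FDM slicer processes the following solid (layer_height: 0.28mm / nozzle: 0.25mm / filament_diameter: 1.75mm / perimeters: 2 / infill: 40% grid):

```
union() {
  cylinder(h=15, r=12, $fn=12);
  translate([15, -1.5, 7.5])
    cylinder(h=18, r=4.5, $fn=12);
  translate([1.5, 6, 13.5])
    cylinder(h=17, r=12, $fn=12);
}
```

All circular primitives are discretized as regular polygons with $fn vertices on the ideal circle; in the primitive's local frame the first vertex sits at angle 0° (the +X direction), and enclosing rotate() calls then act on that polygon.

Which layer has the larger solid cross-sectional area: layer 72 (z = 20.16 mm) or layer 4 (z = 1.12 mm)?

layer 72 (z = 20.16 mm)

Layer 72 (z = 20.16): the cylinder is absent (z outside [0, 15]); the cylinder at (15, -1.5): section is a regular 12-gon, circumradius r=4.5 (area = (12/2)·4.500²·sin(360°/12) = 60.75 mm²); the r=12 cylinder at (1.5, 6) gives a regular 12-gon of circumradius 12 (constant along its height) (area = (12/2)·12.000²·sin(360°/12) = 432.00 mm²); Taking the union: the regions partially overlap — summed areas 492.75 mm² minus the doubly-counted overlap 2.08 mm² gives 490.67 mm² — area = 490.67 mm². So its area = 490.67 mm². Layer 4 (z = 1.12): the cylinder: section is a regular 12-gon, circumradius r=12 (area = (12/2)·12.000²·sin(360°/12) = 432.00 mm²); the cylinder at (15, -1.5) is not intersected at this z (z outside [7.5, 25.5]); the cylinder at (1.5, 6) does not reach this height (z outside [13.5, 30.5]); Merging all regions: only the r=12 cylinder is present, so the union is just that shape — area = 432.00 mm². So its area = 432.00 mm². Layer 72 is larger (490.67 vs 432.00 mm²).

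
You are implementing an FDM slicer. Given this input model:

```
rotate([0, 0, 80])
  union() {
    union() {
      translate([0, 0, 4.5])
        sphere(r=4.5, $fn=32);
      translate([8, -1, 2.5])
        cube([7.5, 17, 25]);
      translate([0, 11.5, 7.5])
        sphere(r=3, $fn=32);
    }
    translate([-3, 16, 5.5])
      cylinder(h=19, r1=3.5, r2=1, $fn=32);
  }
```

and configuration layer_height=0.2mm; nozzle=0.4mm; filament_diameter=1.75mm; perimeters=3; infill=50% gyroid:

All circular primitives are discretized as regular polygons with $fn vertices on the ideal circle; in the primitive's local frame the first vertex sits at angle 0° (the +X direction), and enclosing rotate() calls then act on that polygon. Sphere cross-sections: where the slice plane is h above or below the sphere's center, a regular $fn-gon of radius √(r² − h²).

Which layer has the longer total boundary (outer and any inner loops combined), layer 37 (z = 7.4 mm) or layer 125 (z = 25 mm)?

layer 37 (z = 7.4 mm)

Layer 37 (z = 7.4): the r=4.5 sphere contributes a regular 32-gon of circumradius √(4.5²−2.9²) = 3.441 (perimeter = 2·32·3.441·sin(180°/32) = 21.59 mm); the cube at (8, -1) is present — its section is the full 7.5×17 rectangle (perimeter 49.00 mm); the r=3 sphere at (0, 11.5) contributes a regular 32-gon of circumradius √(3²−0.1²) = 2.998 (perimeter = 2·32·2.998·sin(180°/32) = 18.81 mm); Merging all regions: the 3 present regions are separate (no shared area or edge), so areas and boundary lengths simply add and each stays a separate island — boundary = 89.39 mm; the cone at (-3, 16): at t=0.100 of its height the radius interpolates to r₁+(r₂−r₁)t = 3.250, giving a regular 32-gon of that circumradius (perimeter = 2·32·3.250·sin(180°/32) = 20.39 mm); Merging all regions: the regions partially overlap (shared area 1.71 mm²), so the edge portions inside another operand are dropped and the merged outline is re-measured after clipping — boundary = 103.34 mm; (rotated 80° about Z; rotation is an isometry so areas/perimeters/island counts are preserved). So its perimeter = 103.34 mm. Layer 125 (z = 25): the sphere does not reach this height (|z−center|=20.500 > r=4.5); the cube at (8, -1) is present — its section is the full 7.5×17 rectangle (perimeter 49.00 mm); the sphere at (0, 11.5) does not reach this height (|z−center|=17.500 > r=3); Merging all regions: only the 7.5×17 cube at (8, -1) is present, so the union is just that shape — boundary = 49.00 mm; the cone at (-3, 16) does not reach this height (z outside [5.5, 24.5]); Merging all regions: only the result so far is present, so the union is just that shape — boundary = 49.00 mm; (whole slice rotated 80° about Z — lengths, areas and connectivity unchanged). So its perimeter = 49.00 mm. Layer 37 is larger (103.34 vs 49.00 mm).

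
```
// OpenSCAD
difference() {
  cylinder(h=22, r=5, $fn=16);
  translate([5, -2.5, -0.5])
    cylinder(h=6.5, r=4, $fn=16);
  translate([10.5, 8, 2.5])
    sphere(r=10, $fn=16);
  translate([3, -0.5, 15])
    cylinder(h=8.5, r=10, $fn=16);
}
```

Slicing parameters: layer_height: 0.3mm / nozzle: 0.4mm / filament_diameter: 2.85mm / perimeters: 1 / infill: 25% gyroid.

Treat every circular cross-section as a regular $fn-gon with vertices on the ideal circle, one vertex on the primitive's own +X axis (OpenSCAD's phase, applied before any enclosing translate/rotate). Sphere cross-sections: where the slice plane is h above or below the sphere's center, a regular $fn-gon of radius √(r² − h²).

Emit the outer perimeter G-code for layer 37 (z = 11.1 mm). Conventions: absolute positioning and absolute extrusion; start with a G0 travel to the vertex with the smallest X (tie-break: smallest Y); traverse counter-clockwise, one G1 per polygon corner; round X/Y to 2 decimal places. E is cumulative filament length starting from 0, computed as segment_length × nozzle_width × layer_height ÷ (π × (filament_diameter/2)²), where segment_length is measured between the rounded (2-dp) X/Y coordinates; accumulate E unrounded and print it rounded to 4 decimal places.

At z = 11.1 mm: the r=5 cylinder contributes a regular 16-gon of circumradius 5; the cylinder at (5, -2.5) is absent (z outside [-0.5, 6]); the r=10 sphere at (10.5, 8) contributes a regular 16-gon of circumradius √(10²−8.6²) = 5.103; the cylinder at (3, -0.5) does not reach this height (z outside [15, 23.5]); After the difference (first − rest): starting from the r=5 cylinder, the r=10 sphere at (10.5, 8) misses the remaining region (no effect) — 1 connected region. The outline is a single polygon with 16 vertices. Extrusion per mm of travel: 0.4 × 0.3 / (π × 1.425²) = 0.018811. Accumulating E over each segment gives final E = 0.5873.

G0 X-5.00 Y0.00 Z11.10
G1 X-4.62 Y-1.91 E0.0366
G1 X-3.54 Y-3.54 E0.0734
G1 X-1.91 Y-4.62 E0.1102
G1 X0.00 Y-5.00 E0.1468
G1 X1.91 Y-4.62 E0.1835
G1 X3.54 Y-3.54 E0.2202
G1 X4.62 Y-1.91 E0.2570
G1 X5.00 Y0.00 E0.2937
G1 X4.62 Y1.91 E0.3303
G1 X3.54 Y3.54 E0.3671
G1 X1.91 Y4.62 E0.4038
G1 X0.00 Y5.00 E0.4405
G1 X-1.91 Y4.62 E0.4771
G1 X-3.54 Y3.54 E0.5139
G1 X-4.62 Y1.91 E0.5507
G1 X-5.00 Y0.00 E0.5873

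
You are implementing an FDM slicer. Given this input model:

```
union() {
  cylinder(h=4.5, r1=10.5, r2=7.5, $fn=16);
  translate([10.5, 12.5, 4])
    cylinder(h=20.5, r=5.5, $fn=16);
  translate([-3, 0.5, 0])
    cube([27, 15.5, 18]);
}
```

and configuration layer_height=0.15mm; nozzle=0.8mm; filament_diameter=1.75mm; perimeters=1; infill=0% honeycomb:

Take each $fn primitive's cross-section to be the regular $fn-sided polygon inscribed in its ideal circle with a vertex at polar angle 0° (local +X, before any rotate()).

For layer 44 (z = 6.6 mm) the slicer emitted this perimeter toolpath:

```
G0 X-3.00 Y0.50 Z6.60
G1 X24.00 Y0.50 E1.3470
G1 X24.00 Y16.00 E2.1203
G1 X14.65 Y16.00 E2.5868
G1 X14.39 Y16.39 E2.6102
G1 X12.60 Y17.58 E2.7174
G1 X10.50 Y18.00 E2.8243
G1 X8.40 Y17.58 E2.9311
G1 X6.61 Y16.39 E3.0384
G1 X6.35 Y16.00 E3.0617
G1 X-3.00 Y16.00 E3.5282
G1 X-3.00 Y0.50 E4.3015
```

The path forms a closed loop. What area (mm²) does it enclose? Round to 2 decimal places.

429.65 mm²

Apply the shoelace formula to the sequence of (X, Y) vertices; enclosed area = 429.65 mm².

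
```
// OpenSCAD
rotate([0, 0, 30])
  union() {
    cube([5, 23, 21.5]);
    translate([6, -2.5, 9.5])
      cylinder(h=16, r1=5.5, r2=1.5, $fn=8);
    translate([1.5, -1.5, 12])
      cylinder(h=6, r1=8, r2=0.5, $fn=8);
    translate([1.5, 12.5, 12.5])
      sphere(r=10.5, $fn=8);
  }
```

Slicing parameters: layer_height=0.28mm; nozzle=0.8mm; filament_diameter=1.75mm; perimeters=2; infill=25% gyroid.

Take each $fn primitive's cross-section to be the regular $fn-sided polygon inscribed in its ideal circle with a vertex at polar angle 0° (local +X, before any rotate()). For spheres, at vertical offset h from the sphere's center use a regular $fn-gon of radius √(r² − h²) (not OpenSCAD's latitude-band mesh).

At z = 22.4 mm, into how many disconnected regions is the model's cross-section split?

2

At z = 22.4 mm: the cube does not reach this height (z outside [0, 21.5]); the cone at (6, -2.5): at t=0.806 of its height the radius interpolates to r₁+(r₂−r₁)t = 2.275, giving a regular 8-gon of that circumradius; the cone at (1.5, -1.5) does not reach this height (z outside [12, 18]); the r=10.5 sphere at (1.5, 12.5) slices to a regular 8-gon of circumradius 3.499 (√(r²−h²) with h=9.9 from center); Combining (union): the 2 present regions are separate (no shared area or edge), so areas and boundary lengths simply add and each stays a separate island — 2 connected regions; (whole slice rotated 30° about Z — lengths, areas and connectivity unchanged). The result has 2 disconnected regions.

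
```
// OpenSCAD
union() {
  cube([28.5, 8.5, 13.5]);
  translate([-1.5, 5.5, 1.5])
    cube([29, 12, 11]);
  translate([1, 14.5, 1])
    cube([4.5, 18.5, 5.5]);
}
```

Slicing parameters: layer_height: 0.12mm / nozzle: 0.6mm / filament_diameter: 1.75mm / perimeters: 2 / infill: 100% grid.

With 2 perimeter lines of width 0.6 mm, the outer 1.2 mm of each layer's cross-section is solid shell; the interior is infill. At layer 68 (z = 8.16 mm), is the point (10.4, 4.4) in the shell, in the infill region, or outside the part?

infill

At z = 8.16 mm: the cube (footprint 28.5×8.5) is included at this height; the 29×12 cube at (-1.5, 5.5) contributes its full rectangle; the cube at (1, 14.5) is not intersected at this z (z outside [1, 6.5]); Merging all regions: the regions partially overlap (shared area 82.50 mm²), so overlapping operands fuse into one piece — 1 connected region. Overall, the cross-section is a single solid region. The nearest boundary edge runs (28.50, 0.00)→(0.00, 0.00); distance from the point to it = 4.40 mm. The point is inside the cross-section and 4.40 mm from the nearest boundary — more than the 1.2 mm shell width (2 × 0.6), so it's in the infill interior.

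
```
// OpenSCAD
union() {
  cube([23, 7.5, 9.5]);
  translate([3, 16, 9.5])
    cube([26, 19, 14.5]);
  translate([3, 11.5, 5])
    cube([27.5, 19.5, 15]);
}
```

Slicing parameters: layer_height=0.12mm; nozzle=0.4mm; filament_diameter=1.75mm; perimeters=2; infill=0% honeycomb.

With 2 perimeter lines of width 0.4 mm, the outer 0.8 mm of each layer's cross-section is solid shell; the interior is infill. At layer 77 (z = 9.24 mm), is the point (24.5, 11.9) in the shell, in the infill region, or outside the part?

shell

At z = 9.24 mm: the 23×7.5 cube contributes its full rectangle; the cube at (3, 16) is absent (z outside [9.5, 24]); the 27.5×19.5 cube at (3, 11.5) contributes its full rectangle; Merging all regions: the 2 present regions are separate (no shared area or edge), so areas and boundary lengths simply add and each stays a separate island — 2 connected regions. Overall, the cross-section has 2 separate islands. The nearest boundary edge runs (30.50, 11.50)→(3.00, 11.50); distance from the point to it = 0.40 mm. (Shell/infill is judged within the island containing the point — the largest one.) The point is inside the cross-section, 0.40 mm from the nearest boundary — within the 0.8 mm shell band (2 × 0.4).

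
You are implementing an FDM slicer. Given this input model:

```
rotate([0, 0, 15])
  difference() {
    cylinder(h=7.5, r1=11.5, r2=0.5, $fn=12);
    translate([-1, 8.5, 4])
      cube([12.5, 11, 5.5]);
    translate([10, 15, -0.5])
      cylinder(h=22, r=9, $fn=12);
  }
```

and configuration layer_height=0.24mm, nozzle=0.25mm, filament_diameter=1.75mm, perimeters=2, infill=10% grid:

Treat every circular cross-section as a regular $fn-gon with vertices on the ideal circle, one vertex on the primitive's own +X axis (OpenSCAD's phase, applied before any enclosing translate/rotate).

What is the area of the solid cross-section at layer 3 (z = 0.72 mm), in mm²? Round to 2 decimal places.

323.47 mm²

At z = 0.72 mm: the cone: at t=0.096 of its height the radius interpolates to r₁+(r₂−r₁)t = 10.444, giving a regular 12-gon of that circumradius (area = (12/2)·10.444²·sin(360°/12) = 327.23 mm²); the cube at (-1, 8.5) is not intersected at this z (z outside [4, 9.5]); the r=9 cylinder at (10, 15) contributes a regular 12-gon of circumradius 9 (area = (12/2)·9.000²·sin(360°/12) = 243.00 mm²); Subtracting the remaining from the first: starting from the cone (327.23 mm²), the r=9 cylinder at (10, 15) partially overlaps it — only the 3.76 mm² overlap (of its 243.00 mm²) is removed, clipping the outline — area = 323.47 mm²; (whole slice rotated 15° about Z — lengths, areas and connectivity unchanged). Overall, the cross-section is a single solid region. Net area = 323.47 mm².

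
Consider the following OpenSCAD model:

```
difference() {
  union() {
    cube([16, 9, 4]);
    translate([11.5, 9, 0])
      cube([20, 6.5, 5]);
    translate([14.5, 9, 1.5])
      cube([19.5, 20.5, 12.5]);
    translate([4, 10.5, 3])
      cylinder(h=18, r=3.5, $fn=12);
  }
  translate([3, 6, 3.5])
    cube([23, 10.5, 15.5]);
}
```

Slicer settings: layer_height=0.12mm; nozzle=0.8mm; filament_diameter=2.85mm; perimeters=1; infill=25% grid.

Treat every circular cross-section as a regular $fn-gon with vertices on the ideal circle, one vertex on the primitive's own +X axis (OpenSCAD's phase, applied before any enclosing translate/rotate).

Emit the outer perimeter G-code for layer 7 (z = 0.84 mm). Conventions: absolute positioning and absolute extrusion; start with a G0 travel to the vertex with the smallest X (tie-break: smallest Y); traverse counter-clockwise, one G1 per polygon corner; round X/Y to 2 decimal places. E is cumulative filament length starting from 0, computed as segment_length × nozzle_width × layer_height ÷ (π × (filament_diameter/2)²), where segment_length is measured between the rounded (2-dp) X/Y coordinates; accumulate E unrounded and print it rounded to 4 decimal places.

G0 X0.00 Y0.00 Z0.84
G1 X16.00 Y0.00 E0.2408
G1 X16.00 Y9.00 E0.3762
G1 X31.50 Y9.00 E0.6095
G1 X31.50 Y15.50 E0.7073
G1 X11.50 Y15.50 E1.0082
G1 X11.50 Y9.00 E1.1061
G1 X0.00 Y9.00 E1.2791
G1 X0.00 Y0.00 E1.4146

At z = 0.84 mm: the cube is present — its section is the full 16×9 rectangle; the 20×6.5 cube at (11.5, 9) contributes its full rectangle; the cube at (14.5, 9) does not reach this height (z outside [1.5, 14]); the cylinder at (4, 10.5) is not intersected at this z (z outside [3, 21]); Merging all regions: the 2 present regions share edge segments without overlapping in area, so areas simply add but the touching pieces fuse into one outline (the shared edge portions become interior and drop out of the boundary) — 1 connected region; the cube at (3, 6) does not reach this height (z outside [3.5, 19]); Subtracting the remaining from the first: none of the subtracted shapes is present at this height, so that combined region is unchanged — 1 connected region. The outline is a single polygon with 8 vertices. Extrusion per mm of travel: 0.8 × 0.12 / (π × 1.425²) = 0.015048. Accumulating E over each segment gives final E = 1.4146.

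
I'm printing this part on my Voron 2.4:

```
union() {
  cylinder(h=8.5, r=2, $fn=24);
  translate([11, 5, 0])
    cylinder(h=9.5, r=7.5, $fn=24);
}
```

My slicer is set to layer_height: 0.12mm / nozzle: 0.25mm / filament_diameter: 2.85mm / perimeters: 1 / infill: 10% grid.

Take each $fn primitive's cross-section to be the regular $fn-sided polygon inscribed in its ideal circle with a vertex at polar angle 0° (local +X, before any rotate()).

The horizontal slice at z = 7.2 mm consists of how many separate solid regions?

2

At z = 7.2 mm: the r=2 cylinder contributes a regular 24-gon of circumradius 2; the r=7.5 cylinder at (11, 5) contributes a regular 24-gon of circumradius 7.5; Merging all regions: the 2 present regions are separate (no shared area or edge), so areas and boundary lengths simply add and each stays a separate island — 2 connected regions. The result has 2 disconnected regions.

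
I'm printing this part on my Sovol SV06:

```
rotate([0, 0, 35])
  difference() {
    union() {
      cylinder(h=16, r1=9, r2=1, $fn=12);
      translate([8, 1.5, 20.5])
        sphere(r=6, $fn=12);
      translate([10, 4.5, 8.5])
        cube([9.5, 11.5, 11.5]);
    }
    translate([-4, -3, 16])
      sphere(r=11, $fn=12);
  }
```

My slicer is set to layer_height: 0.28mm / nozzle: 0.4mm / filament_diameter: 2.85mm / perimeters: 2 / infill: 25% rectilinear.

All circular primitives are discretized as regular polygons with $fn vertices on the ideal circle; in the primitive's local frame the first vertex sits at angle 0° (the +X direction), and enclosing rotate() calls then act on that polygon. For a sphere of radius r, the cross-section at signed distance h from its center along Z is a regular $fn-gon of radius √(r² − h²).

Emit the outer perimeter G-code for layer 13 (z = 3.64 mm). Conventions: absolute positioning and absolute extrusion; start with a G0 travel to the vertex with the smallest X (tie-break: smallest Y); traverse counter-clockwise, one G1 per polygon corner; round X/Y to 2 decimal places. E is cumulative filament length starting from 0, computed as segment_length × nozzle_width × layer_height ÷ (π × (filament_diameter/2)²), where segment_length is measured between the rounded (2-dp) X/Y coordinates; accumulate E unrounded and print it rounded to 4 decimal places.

G0 X-7.15 Y-0.63 Z3.64
G1 X-5.88 Y-4.12 E0.0652
G1 X-3.03 Y-6.51 E0.1305
G1 X0.63 Y-7.15 E0.1957
G1 X4.12 Y-5.88 E0.2609
G1 X6.51 Y-3.03 E0.3262
G1 X7.15 Y0.63 E0.3915
G1 X5.88 Y4.12 E0.4567
G1 X3.03 Y6.51 E0.5220
G1 X-0.63 Y7.15 E0.5872
G1 X-4.12 Y5.88 E0.6524
G1 X-6.51 Y3.03 E0.7177
G1 X-7.15 Y-0.63 E0.7829

At z = 3.64 mm: the cone (r1=9→r2=1) has section circumradius 7.180 here — a regular 12-gon; the sphere at (8, 1.5) does not reach this height (|z−center|=16.860 > r=6); the cube at (10, 4.5) does not reach this height (z outside [8.5, 20]); Merging all regions: only the cone is present, so the union is just that shape — 1 connected region; the sphere at (-4, -3) is not intersected at this z (|z−center|=12.360 > r=11); Taking the first minus the rest: none of the subtracted shapes is present at this height, so the result so far is unchanged — 1 connected region; (rotated 35° about Z; rotation is an isometry so areas/perimeters/island counts are preserved). The outline is a single polygon with 12 vertices. Extrusion per mm of travel: 0.4 × 0.28 / (π × 1.425²) = 0.017557. Accumulating E over each segment gives final E = 0.7829.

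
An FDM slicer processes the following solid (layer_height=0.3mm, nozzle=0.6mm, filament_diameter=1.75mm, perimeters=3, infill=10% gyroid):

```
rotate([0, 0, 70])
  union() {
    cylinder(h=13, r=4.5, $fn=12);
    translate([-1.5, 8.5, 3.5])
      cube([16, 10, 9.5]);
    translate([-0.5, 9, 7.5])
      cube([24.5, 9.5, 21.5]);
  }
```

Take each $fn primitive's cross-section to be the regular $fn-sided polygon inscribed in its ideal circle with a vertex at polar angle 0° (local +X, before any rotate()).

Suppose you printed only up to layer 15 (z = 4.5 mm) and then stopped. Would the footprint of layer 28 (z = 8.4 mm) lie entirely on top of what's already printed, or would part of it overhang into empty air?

part overhangs

Compare the two slices. At z = 4.5: the cylinder: section is a regular 12-gon, circumradius r=4.5 (area = (12/2)·4.500²·sin(360°/12) = 60.75 mm²); the 16×10 cube at (-1.5, 8.5) contributes its full rectangle (area 160.00 mm²); the cube at (-0.5, 9) is absent (z outside [7.5, 29]); Merging all regions: the 2 present regions are separate (no shared area or edge), so areas and boundary lengths simply add and each stays a separate island — area = 220.75 mm²; (whole slice rotated 70° about Z — lengths, areas and connectivity unchanged). At z = 8.4: the r=4.5 cylinder contributes a regular 12-gon of circumradius 4.5 (area = (12/2)·4.500²·sin(360°/12) = 60.75 mm²); the 16×10 cube at (-1.5, 8.5) contributes its full rectangle (area 160.00 mm²); the cube at (-0.5, 9) is present — its section is the full 24.5×9.5 rectangle (area 232.75 mm²); Combining (union): the regions partially overlap — summed areas 453.50 mm² minus the doubly-counted overlap 142.50 mm² gives 311.00 mm² — area = 311.00 mm²; (whole slice rotated 70° about Z — lengths, areas and connectivity unchanged). Checking containment: at z = 8.4 the cross-section extends beyond the z = 4.5 cross-section by about 90.25 mm².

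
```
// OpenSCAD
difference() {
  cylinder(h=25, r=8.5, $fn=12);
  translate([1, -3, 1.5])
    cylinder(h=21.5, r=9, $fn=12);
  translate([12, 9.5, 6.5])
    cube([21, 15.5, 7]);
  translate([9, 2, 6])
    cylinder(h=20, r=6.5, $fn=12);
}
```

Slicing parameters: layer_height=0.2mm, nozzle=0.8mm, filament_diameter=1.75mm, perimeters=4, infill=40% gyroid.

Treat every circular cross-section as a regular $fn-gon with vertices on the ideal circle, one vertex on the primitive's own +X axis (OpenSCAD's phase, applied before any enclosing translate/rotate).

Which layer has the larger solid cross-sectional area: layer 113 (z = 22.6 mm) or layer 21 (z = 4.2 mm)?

Layer 113 (z = 22.6): the r=8.5 cylinder contributes a regular 12-gon of circumradius 8.5 (area = (12/2)·8.500²·sin(360°/12) = 216.75 mm²); the cylinder at (1, -3): section is a regular 12-gon, circumradius r=9 (area = (12/2)·9.000²·sin(360°/12) = 243.00 mm²); the cube at (12, 9.5) does not reach this height (z outside [6.5, 13.5]); the r=6.5 cylinder at (9, 2) contributes a regular 12-gon of circumradius 6.5 (area = (12/2)·6.500²·sin(360°/12) = 126.75 mm²); After the difference (first − rest): starting from the r=8.5 cylinder (216.75 mm²), the r=9 cylinder at (1, -3) partially overlaps it — only the 175.33 mm² overlap (of its 243.00 mm²) is removed, clipping the outline; the r=6.5 cylinder at (9, 2) partially overlaps it — only the 5.00 mm² overlap (of its 126.75 mm²) is removed, clipping the outline — area = 36.42 mm². So its area = 36.42 mm². Layer 21 (z = 4.2): the r=8.5 cylinder contributes a regular 12-gon of circumradius 8.5 (area = (12/2)·8.500²·sin(360°/12) = 216.75 mm²); the r=9 cylinder at (1, -3) contributes a regular 12-gon of circumradius 9 (area = (12/2)·9.000²·sin(360°/12) = 243.00 mm²); the cube at (12, 9.5) is not intersected at this z (z outside [6.5, 13.5]); the cylinder at (9, 2) is not intersected at this z (z outside [6, 26]); Taking the first minus the rest: starting from the r=8.5 cylinder (216.75 mm²), the r=9 cylinder at (1, -3) partially overlaps it — only the 175.33 mm² overlap (of its 243.00 mm²) is removed, clipping the outline — area = 41.42 mm². So its area = 41.42 mm². Layer 21 is larger (41.42 vs 36.42 mm²).

layer 21 (z = 4.2 mm)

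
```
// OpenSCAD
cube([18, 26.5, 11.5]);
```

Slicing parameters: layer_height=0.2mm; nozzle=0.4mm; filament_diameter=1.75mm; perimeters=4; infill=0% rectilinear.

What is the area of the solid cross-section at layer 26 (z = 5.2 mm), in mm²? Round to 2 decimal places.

477.00 mm²

At z = 5.2 mm: the cube is present — its section is the full 18×26.5 rectangle (area 477.00 mm²). Overall, the cross-section is a single solid region. Net area = 477.00 mm².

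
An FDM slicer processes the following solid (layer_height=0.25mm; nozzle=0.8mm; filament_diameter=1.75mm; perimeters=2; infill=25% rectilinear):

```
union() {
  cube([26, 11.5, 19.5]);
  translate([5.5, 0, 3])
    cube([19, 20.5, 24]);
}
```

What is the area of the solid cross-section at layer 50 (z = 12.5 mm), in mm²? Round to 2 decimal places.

470.00 mm²

At z = 12.5 mm: the 26×11.5 cube contributes its full rectangle (area 299.00 mm²); the cube at (5.5, 0) is present — its section is the full 19×20.5 rectangle (area 389.50 mm²); Merging all regions: the regions partially overlap — summed areas 688.50 mm² minus the doubly-counted overlap 218.50 mm² gives 470.00 mm² — area = 470.00 mm². Overall, the cross-section is a single solid region. Net area = 470.00 mm².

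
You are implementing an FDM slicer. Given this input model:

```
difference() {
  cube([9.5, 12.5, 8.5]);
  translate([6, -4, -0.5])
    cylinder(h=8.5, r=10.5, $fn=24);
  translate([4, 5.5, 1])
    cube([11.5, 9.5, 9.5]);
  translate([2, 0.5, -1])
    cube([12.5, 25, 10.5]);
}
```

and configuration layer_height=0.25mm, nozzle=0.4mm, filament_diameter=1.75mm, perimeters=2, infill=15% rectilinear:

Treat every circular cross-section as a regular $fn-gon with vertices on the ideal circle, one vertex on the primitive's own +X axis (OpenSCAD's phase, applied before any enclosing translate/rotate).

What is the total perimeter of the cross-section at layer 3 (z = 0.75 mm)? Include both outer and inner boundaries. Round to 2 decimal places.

At z = 0.75 mm: the 9.5×12.5 cube contributes its full rectangle (perimeter 44.00 mm); the r=10.5 cylinder at (6, -4) contributes a regular 24-gon of circumradius 10.5 (perimeter = 2·24·10.500·sin(180°/24) = 65.79 mm); the cube at (4, 5.5) is absent (z outside [1, 10.5]); the 12.5×25 cube at (2, 0.5) contributes its full rectangle (perimeter 75.00 mm); After the difference (first − rest): starting from the 9.5×12.5 cube, the r=10.5 cylinder at (6, -4) partially overlaps it — only the 56.87 mm² overlap (of its 342.42 mm²) is removed, clipping the outline; the 12.5×25 cube at (2, 0.5) partially overlaps it — only the 47.18 mm² overlap (of its 312.50 mm²) is removed, clipping the outline — boundary = 19.17 mm. Overall, the cross-section is a single solid region. Total boundary length (outer) = 19.17 mm.

19.17 mm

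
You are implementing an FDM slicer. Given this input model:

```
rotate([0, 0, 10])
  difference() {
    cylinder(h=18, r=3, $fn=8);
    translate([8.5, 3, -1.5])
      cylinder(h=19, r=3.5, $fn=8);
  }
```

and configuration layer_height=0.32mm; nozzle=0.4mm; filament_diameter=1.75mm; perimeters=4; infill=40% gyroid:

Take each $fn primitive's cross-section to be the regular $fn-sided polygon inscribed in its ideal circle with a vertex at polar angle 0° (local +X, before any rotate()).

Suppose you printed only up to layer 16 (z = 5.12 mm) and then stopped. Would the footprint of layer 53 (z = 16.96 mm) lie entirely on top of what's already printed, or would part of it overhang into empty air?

entirely on top

Compare the two slices. At z = 5.12: the cylinder: section is a regular 8-gon, circumradius r=3 (area = (8/2)·3.000²·sin(360°/8) = 25.46 mm²); the r=3.5 cylinder at (8.5, 3) contributes a regular 8-gon of circumradius 3.5 (area = (8/2)·3.500²·sin(360°/8) = 34.65 mm²); Taking the first minus the rest: starting from the r=3 cylinder (25.46 mm²), the r=3.5 cylinder at (8.5, 3) misses the remaining region (no effect) — area = 25.46 mm²; (whole slice rotated 10° about Z — lengths, areas and connectivity unchanged). At z = 16.96: the r=3 cylinder contributes a regular 8-gon of circumradius 3 (area = (8/2)·3.000²·sin(360°/8) = 25.46 mm²); the r=3.5 cylinder at (8.5, 3) gives a regular 8-gon of circumradius 3.5 (constant along its height) (area = (8/2)·3.500²·sin(360°/8) = 34.65 mm²); After the difference (first − rest): starting from the r=3 cylinder (25.46 mm²), the r=3.5 cylinder at (8.5, 3) misses the remaining region (no effect) — area = 25.46 mm²; (rotated 10° about Z; rotation is an isometry so areas/perimeters/island counts are preserved). Checking containment: the cross-section at z = 16.96 is a subset of the cross-section at z = 5.12.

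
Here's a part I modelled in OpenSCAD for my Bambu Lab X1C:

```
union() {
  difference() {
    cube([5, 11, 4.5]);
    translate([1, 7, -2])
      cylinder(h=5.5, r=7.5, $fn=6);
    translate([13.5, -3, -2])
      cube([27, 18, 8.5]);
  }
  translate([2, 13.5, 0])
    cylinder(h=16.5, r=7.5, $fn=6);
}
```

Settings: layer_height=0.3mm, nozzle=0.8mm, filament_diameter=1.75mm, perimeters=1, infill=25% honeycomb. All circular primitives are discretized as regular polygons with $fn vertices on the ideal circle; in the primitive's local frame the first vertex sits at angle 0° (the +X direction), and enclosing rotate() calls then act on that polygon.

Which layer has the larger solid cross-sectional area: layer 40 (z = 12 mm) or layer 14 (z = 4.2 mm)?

Layer 40 (z = 12): the cube is not intersected at this z (z outside [0, 4.5]); the cylinder at (1, 7) does not reach this height (z outside [-2, 3.5]); the cube at (13.5, -3) is absent (z outside [-2, 6.5]); After the difference (first − rest): the first operand is absent here, so nothing remains; the r=7.5 cylinder at (2, 13.5) gives a regular 6-gon of circumradius 7.5 (constant along its height) (area = (6/2)·7.500²·sin(360°/6) = 146.14 mm²); Taking the union: only the r=7.5 cylinder at (2, 13.5) is present, so the union is just that shape — area = 146.14 mm². So its area = 146.14 mm². Layer 14 (z = 4.2): the cube (footprint 5×11) is included at this height (area 55.00 mm²); the cylinder at (1, 7) does not reach this height (z outside [-2, 3.5]); the 27×18 cube at (13.5, -3) contributes its full rectangle (area 486.00 mm²); Subtracting the remaining from the first: starting from the 5×11 cube (55.00 mm²), the 27×18 cube at (13.5, -3) misses the remaining region (no effect) — area = 55.00 mm²; the r=7.5 cylinder at (2, 13.5) gives a regular 6-gon of circumradius 7.5 (constant along its height) (area = (6/2)·7.500²·sin(360°/6) = 146.14 mm²); Taking the union: the regions partially overlap — summed areas 201.14 mm² minus the doubly-counted overlap 19.98 mm² gives 181.17 mm² — area = 181.17 mm². So its area = 181.17 mm². Layer 14 is larger (181.17 vs 146.14 mm²).

layer 14 (z = 4.2 mm)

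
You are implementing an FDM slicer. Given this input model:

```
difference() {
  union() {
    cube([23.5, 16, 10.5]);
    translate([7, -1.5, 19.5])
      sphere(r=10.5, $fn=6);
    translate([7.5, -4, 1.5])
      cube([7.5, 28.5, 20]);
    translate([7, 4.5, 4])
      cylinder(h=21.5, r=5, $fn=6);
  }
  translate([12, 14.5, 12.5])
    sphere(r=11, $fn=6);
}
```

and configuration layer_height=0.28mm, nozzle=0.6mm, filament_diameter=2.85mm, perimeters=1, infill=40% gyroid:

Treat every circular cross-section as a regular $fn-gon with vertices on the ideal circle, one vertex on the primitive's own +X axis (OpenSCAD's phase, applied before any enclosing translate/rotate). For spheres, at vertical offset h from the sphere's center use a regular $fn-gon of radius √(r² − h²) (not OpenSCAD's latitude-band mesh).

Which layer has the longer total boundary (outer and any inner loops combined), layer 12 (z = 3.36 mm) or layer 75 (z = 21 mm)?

layer 12 (z = 3.36 mm)

Layer 12 (z = 3.36): the cube (footprint 23.5×16) is included at this height (perimeter 79.00 mm); the sphere at (7, -1.5) does not reach this height (|z−center|=16.140 > r=10.5); the cube at (7.5, -4) is present — its section is the full 7.5×28.5 rectangle (perimeter 72.00 mm); the cylinder at (7, 4.5) does not reach this height (z outside [4, 25.5]); Taking the union: the regions partially overlap (shared area 120.00 mm²), so the edge portions inside another operand are dropped and the merged outline is re-measured after clipping — boundary = 104.00 mm; the r=11 sphere at (12, 14.5) slices to a regular 6-gon of circumradius 6.120 (√(r²−h²) with h=9.14 from center) (perimeter = 2·6·6.120·sin(180°/6) = 36.72 mm); Subtracting the remaining from the first: starting from that combined region, the r=11 sphere at (12, 14.5) partially overlaps it — only the 92.43 mm² overlap (of its 97.32 mm²) is removed, clipping the outline — boundary = 126.65 mm. So its perimeter = 126.65 mm. Layer 75 (z = 21): the cube does not reach this height (z outside [0, 10.5]); the r=10.5 sphere at (7, -1.5) contributes a regular 6-gon of circumradius √(10.5²−1.5²) = 10.392 (perimeter = 2·6·10.392·sin(180°/6) = 62.35 mm); the cube at (7.5, -4) (footprint 7.5×28.5) is included at this height (perimeter 72.00 mm); the cylinder at (7, 4.5): section is a regular 6-gon, circumradius r=5 (perimeter = 2·6·5.000·sin(180°/6) = 30.00 mm); Merging all regions: the regions partially overlap (shared area 139.89 mm²), so the edge portions inside another operand are dropped and the merged outline is re-measured after clipping — boundary = 97.84 mm; the r=11 sphere at (12, 14.5) contributes a regular 6-gon of circumradius √(11²−8.5²) = 6.982 (perimeter = 2·6·6.982·sin(180°/6) = 41.89 mm); After the difference (first − rest): starting from that combined region, the r=11 sphere at (12, 14.5) partially overlaps it — only the 88.94 mm² overlap (of its 126.66 mm²) is removed, clipping the outline — boundary = 94.17 mm. So its perimeter = 94.17 mm. Layer 12 is larger (126.65 vs 94.17 mm).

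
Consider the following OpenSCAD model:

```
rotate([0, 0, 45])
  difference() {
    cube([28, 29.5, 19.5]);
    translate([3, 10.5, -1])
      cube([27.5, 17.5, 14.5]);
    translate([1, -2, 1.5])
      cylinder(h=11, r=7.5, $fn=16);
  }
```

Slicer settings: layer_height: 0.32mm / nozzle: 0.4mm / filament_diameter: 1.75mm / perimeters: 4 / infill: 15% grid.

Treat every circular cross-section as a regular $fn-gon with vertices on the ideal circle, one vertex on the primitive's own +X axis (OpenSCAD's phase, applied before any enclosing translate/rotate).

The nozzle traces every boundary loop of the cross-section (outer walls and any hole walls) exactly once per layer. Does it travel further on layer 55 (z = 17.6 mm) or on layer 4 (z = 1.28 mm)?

layer 4 (z = 1.28 mm)

Layer 55 (z = 17.6): the cube is present — its section is the full 28×29.5 rectangle (perimeter 115.00 mm); the cube at (3, 10.5) does not reach this height (z outside [-1, 13.5]); the cylinder at (1, -2) is absent (z outside [1.5, 12.5]); Subtracting the remaining from the first: none of the subtracted shapes is present at this height, so the 28×29.5 cube is unchanged — boundary = 115.00 mm; (rotated 45° about Z; rotation is an isometry so areas/perimeters/island counts are preserved). So its perimeter = 115.00 mm. Layer 4 (z = 1.28): the cube is present — its section is the full 28×29.5 rectangle (perimeter 115.00 mm); the 27.5×17.5 cube at (3, 10.5) contributes its full rectangle (perimeter 90.00 mm); the cylinder at (1, -2) does not reach this height (z outside [1.5, 12.5]); After the difference (first − rest): starting from the 28×29.5 cube, the 27.5×17.5 cube at (3, 10.5) partially overlaps it — only the 437.50 mm² overlap (of its 481.25 mm²) is removed, clipping the outline — boundary = 165.00 mm; (whole slice rotated 45° about Z — lengths, areas and connectivity unchanged). So its perimeter = 165.00 mm. Layer 4 is larger (165.00 vs 115.00 mm).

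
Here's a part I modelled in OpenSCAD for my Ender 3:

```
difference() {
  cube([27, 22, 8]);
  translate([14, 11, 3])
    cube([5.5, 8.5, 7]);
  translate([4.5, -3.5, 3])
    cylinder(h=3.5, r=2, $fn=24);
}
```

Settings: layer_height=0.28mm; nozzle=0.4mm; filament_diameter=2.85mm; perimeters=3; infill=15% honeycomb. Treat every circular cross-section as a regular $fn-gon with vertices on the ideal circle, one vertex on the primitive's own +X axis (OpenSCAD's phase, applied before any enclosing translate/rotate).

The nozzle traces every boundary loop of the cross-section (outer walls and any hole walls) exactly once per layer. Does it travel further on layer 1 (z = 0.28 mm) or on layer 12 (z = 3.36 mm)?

Layer 1 (z = 0.28): the cube is present — its section is the full 27×22 rectangle (perimeter 98.00 mm); the cube at (14, 11) is not intersected at this z (z outside [3, 10]); the cylinder at (4.5, -3.5) is absent (z outside [3, 6.5]); Taking the first minus the rest: none of the subtracted shapes is present at this height, so the 27×22 cube is unchanged — boundary = 98.00 mm. So its perimeter = 98.00 mm. Layer 12 (z = 3.36): the cube is present — its section is the full 27×22 rectangle (perimeter 98.00 mm); the cube at (14, 11) is present — its section is the full 5.5×8.5 rectangle (perimeter 28.00 mm); the r=2 cylinder at (4.5, -3.5) contributes a regular 24-gon of circumradius 2 (perimeter = 2·24·2.000·sin(180°/24) = 12.53 mm); After the difference (first − rest): starting from the 27×22 cube, the 5.5×8.5 cube at (14, 11) lies wholly inside it (removes its full 46.75 mm² and its 28.00 mm outline becomes a hole wall); the r=2 cylinder at (4.5, -3.5) misses the remaining region (no effect) — boundary (outer + 1 inner loop) = 126.00 mm. So its perimeter = 126.00 mm. Layer 12 is larger (126.00 vs 98.00 mm).

layer 12 (z = 3.36 mm)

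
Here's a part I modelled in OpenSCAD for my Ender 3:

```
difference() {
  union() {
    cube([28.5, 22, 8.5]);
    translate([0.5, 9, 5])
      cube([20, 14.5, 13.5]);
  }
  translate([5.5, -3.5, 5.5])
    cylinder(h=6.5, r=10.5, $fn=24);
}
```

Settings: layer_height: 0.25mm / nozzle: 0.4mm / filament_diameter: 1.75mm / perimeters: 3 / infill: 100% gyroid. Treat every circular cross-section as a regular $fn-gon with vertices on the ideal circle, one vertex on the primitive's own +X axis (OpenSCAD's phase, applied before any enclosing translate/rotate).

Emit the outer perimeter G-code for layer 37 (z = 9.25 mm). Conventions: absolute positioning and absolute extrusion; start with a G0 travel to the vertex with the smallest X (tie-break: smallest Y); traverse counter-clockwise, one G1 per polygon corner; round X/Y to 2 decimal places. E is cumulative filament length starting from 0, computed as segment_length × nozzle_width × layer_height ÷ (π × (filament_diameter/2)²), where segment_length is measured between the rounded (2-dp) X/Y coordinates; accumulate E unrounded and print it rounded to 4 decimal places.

At z = 9.25 mm: the cube is not intersected at this z (z outside [0, 8.5]); the cube at (0.5, 9) is present — its section is the full 20×14.5 rectangle; Merging all regions: only the 20×14.5 cube at (0.5, 9) is present, so the union is just that shape — 1 connected region; the r=10.5 cylinder at (5.5, -3.5) contributes a regular 24-gon of circumradius 10.5; Taking the first minus the rest: starting from that combined region, the r=10.5 cylinder at (5.5, -3.5) misses the remaining region (no effect) — 1 connected region. The outline is a single polygon with 4 vertices. Extrusion per mm of travel: 0.4 × 0.25 / (π × 0.875²) = 0.041575. Accumulating E over each segment gives final E = 2.8687.

G0 X0.50 Y9.00 Z9.25
G1 X20.50 Y9.00 E0.8315
G1 X20.50 Y23.50 E1.4343
G1 X0.50 Y23.50 E2.2658
G1 X0.50 Y9.00 E2.8687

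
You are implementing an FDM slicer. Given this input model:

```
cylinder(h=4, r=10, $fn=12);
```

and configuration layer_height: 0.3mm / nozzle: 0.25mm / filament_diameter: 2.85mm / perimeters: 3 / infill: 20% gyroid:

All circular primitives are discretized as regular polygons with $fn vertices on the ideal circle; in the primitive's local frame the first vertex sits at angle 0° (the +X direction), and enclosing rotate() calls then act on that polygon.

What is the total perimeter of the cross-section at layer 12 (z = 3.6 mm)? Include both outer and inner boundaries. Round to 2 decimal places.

At z = 3.6 mm: the cylinder: section is a regular 12-gon, circumradius r=10 (perimeter = 2·12·10.000·sin(180°/12) = 62.12 mm). Overall, the cross-section is a single solid region. Total boundary length (outer) = 62.12 mm.

62.12 mm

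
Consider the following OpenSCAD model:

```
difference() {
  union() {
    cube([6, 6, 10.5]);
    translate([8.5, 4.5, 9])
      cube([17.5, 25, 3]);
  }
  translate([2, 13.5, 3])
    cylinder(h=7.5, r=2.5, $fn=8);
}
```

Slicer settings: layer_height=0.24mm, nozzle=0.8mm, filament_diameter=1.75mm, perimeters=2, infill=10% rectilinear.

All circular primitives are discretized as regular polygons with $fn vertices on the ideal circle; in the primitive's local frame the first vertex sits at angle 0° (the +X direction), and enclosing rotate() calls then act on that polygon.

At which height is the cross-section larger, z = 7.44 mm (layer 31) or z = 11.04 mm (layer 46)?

Layer 31 (z = 7.44): the cube is present — its section is the full 6×6 rectangle (area 36.00 mm²); the cube at (8.5, 4.5) is not intersected at this z (z outside [9, 12]); Merging all regions: only the 6×6 cube is present, so the union is just that shape — area = 36.00 mm²; the r=2.5 cylinder at (2, 13.5) contributes a regular 8-gon of circumradius 2.5 (area = (8/2)·2.500²·sin(360°/8) = 17.68 mm²); Subtracting the remaining from the first: starting from that combined region (36.00 mm²), the r=2.5 cylinder at (2, 13.5) misses the remaining region (no effect) — area = 36.00 mm². So its area = 36.00 mm². Layer 46 (z = 11.04): the cube is not intersected at this z (z outside [0, 10.5]); the 17.5×25 cube at (8.5, 4.5) contributes its full rectangle (area 437.50 mm²); Merging all regions: only the 17.5×25 cube at (8.5, 4.5) is present, so the union is just that shape — area = 437.50 mm²; the cylinder at (2, 13.5) is absent (z outside [3, 10.5]); After the difference (first − rest): none of the subtracted shapes is present at this height, so that combined region is unchanged — area = 437.50 mm². So its area = 437.50 mm². Layer 46 is larger (437.50 vs 36.00 mm²).

layer 46 (z = 11.04 mm)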